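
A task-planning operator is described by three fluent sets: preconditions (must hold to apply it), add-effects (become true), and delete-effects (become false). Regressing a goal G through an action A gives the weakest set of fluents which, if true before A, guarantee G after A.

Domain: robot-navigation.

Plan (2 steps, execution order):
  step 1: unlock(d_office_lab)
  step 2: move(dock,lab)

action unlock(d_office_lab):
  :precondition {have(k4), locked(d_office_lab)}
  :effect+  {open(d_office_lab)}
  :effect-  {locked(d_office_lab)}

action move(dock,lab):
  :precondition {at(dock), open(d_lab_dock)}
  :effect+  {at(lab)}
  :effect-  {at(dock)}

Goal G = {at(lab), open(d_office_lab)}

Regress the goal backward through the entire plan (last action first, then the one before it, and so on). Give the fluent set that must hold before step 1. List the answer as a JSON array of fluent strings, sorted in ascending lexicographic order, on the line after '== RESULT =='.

Regress step by step:
  through step 2 (move(dock,lab)): drop {at(lab)}, keep {open(d_office_lab)}, require {at(dock), open(d_lab_dock)}
    → {at(dock), open(d_lab_dock), open(d_office_lab)}
  through step 1 (unlock(d_office_lab)): drop {open(d_office_lab)}, keep {at(dock), open(d_lab_dock)}, require {have(k4), locked(d_office_lab)}
    → {at(dock), have(k4), locked(d_office_lab), open(d_lab_dock)}

== RESULT ==
["at(dock)", "have(k4)", "locked(d_office_lab)", "open(d_lab_dock)"]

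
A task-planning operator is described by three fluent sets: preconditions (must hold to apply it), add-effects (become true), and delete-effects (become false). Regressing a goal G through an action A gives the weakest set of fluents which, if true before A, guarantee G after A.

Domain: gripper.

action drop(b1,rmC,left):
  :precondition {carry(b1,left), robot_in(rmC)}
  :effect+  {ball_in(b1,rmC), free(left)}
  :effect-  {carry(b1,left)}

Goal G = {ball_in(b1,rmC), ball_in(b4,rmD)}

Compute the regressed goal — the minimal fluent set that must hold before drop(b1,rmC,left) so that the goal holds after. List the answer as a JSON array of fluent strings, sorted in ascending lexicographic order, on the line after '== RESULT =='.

Regress:
  G ∩ del = {}  (empty — regression defined)
  G \ add = {ball_in(b1,rmC), ball_in(b4,rmD)} \ {ball_in(b1,rmC), free(left)} = {ball_in(b4,rmD)}
  ∪ pre   = {ball_in(b4,rmD)} ∪ {carry(b1,left), robot_in(rmC)}
          = {ball_in(b4,rmD), carry(b1,left), robot_in(rmC)}

== RESULT ==
["ball_in(b4,rmD)", "carry(b1,left)", "robot_in(rmC)"]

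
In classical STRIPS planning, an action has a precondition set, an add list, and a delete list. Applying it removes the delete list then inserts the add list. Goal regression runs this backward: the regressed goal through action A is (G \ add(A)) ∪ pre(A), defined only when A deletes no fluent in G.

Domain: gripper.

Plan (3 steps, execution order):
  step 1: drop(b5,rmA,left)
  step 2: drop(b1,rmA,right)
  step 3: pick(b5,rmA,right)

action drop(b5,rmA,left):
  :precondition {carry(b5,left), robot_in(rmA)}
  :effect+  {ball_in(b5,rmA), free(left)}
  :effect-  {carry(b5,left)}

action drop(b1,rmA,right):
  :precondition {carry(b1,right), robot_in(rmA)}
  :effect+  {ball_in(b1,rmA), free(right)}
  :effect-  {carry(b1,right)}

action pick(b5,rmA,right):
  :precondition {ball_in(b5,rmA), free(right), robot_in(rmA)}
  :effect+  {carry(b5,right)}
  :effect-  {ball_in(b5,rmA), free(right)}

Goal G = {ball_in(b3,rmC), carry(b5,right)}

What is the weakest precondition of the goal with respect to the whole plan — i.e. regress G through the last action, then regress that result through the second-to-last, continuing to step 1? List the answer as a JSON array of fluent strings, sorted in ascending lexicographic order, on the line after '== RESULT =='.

Regress step by step:
  through step 3 (pick(b5,rmA,right)): drop {carry(b5,right)}, keep {ball_in(b3,rmC)}, require {ball_in(b5,rmA), free(right), robot_in(rmA)}
    → {ball_in(b3,rmC), ball_in(b5,rmA), free(right), robot_in(rmA)}
  through step 2 (drop(b1,rmA,right)): drop {free(right)}, keep {ball_in(b3,rmC), ball_in(b5,rmA), robot_in(rmA)}, require {carry(b1,right), robot_in(rmA)}
    → {ball_in(b3,rmC), ball_in(b5,rmA), carry(b1,right), robot_in(rmA)}
  through step 1 (drop(b5,rmA,left)): drop {ball_in(b5,rmA)}, keep {ball_in(b3,rmC), carry(b1,right), robot_in(rmA)}, require {carry(b5,left), robot_in(rmA)}
    → {ball_in(b3,rmC), carry(b1,right), carry(b5,left), robot_in(rmA)}

== RESULT ==
["ball_in(b3,rmC)", "carry(b1,right)", "carry(b5,left)", "robot_in(rmA)"]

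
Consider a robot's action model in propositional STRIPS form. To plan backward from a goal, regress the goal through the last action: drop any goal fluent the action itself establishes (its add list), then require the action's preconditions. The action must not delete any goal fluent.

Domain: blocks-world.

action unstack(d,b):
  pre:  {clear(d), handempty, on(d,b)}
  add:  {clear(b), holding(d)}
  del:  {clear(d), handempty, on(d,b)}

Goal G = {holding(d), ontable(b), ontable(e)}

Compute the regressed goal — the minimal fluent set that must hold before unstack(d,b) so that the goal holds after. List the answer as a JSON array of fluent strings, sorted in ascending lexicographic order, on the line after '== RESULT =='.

Regress:
  G ∩ del = {}  (empty — regression defined)
  G \ add = {holding(d), ontable(b), ontable(e)} \ {clear(b), holding(d)} = {ontable(b), ontable(e)}
  ∪ pre   = {ontable(b), ontable(e)} ∪ {clear(d), handempty, on(d,b)}
          = {clear(d), handempty, on(d,b), ontable(b), ontable(e)}

== RESULT ==
["clear(d)", "handempty", "on(d,b)", "ontable(b)", "ontable(e)"]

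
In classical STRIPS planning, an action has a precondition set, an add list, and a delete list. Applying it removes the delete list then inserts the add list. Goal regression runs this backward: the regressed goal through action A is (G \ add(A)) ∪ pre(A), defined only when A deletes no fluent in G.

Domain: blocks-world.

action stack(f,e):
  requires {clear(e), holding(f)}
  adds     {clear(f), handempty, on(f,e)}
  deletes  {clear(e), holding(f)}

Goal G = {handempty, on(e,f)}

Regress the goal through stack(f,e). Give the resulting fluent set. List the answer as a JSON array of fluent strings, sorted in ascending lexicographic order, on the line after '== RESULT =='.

Compute (G \ add) ∪ pre:
  G ∩ del = {}  (empty — regression defined)
  G \ add = {handempty, on(e,f)} \ {clear(f), handempty, on(f,e)} = {on(e,f)}
  ∪ pre   = {on(e,f)} ∪ {clear(e), holding(f)}
          = {clear(e), holding(f), on(e,f)}

== RESULT ==
["clear(e)", "holding(f)", "on(e,f)"]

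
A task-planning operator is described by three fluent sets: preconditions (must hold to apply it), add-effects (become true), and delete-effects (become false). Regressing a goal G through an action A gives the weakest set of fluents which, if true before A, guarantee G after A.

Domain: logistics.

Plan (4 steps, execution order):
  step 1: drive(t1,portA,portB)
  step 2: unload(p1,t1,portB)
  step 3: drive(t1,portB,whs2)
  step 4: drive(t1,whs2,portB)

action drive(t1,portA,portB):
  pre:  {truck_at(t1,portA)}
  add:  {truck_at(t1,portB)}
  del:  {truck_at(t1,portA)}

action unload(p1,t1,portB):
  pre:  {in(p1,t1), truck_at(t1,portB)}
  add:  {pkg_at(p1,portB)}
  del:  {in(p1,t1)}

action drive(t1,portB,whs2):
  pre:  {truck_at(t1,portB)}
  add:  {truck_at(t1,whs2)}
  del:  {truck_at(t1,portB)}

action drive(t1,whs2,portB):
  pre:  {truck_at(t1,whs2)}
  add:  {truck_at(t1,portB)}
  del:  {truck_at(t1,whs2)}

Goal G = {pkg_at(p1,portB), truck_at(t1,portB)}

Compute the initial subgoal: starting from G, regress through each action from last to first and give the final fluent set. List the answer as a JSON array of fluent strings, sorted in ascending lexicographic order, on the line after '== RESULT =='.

Work backward from the goal:
  through step 4 (drive(t1,whs2,portB)): drop {truck_at(t1,portB)}, keep {pkg_at(p1,portB)}, require {truck_at(t1,whs2)}
    → {pkg_at(p1,portB), truck_at(t1,whs2)}
  through step 3 (drive(t1,portB,whs2)): drop {truck_at(t1,whs2)}, keep {pkg_at(p1,portB)}, require {truck_at(t1,portB)}
    → {pkg_at(p1,portB), truck_at(t1,portB)}
  through step 2 (unload(p1,t1,portB)): drop {pkg_at(p1,portB)}, keep {truck_at(t1,portB)}, require {in(p1,t1), truck_at(t1,portB)}
    → {in(p1,t1), truck_at(t1,portB)}
  through step 1 (drive(t1,portA,portB)): drop {truck_at(t1,portB)}, keep {in(p1,t1)}, require {truck_at(t1,portA)}
    → {in(p1,t1), truck_at(t1,portA)}

== RESULT ==
["in(p1,t1)", "truck_at(t1,portA)"]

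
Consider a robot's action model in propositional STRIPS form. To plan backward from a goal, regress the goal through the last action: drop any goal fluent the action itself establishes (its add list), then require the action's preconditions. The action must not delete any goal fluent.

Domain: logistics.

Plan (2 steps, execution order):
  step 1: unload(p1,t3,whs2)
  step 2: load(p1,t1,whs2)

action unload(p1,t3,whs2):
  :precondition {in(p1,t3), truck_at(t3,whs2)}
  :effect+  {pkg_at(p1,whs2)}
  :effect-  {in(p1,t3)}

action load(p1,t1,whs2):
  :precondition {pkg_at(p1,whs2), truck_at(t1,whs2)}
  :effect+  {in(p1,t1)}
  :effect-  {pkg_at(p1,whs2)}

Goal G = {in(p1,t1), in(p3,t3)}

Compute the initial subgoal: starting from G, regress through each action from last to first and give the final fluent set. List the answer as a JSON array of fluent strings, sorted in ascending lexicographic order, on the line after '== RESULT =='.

Work backward from the goal:
  through step 2 (load(p1,t1,whs2)): drop {in(p1,t1)}, keep {in(p3,t3)}, require {pkg_at(p1,whs2), truck_at(t1,whs2)}
    → {in(p3,t3), pkg_at(p1,whs2), truck_at(t1,whs2)}
  through step 1 (unload(p1,t3,whs2)): drop {pkg_at(p1,whs2)}, keep {in(p3,t3), truck_at(t1,whs2)}, require {in(p1,t3), truck_at(t3,whs2)}
    → {in(p1,t3), in(p3,t3), truck_at(t1,whs2), truck_at(t3,whs2)}

== RESULT ==
["in(p1,t3)", "in(p3,t3)", "truck_at(t1,whs2)", "truck_at(t3,whs2)"]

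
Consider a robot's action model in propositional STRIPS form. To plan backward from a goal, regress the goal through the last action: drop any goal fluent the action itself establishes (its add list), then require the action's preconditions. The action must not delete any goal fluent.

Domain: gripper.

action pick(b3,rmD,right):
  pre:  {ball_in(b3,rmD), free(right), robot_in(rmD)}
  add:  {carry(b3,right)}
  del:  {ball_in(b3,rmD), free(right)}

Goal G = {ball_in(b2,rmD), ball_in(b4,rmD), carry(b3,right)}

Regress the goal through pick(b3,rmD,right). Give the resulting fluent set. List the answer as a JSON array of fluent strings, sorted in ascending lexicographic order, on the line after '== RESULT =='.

Regress:
  G ∩ del = {}  (empty — regression defined)
  G \ add = {ball_in(b2,rmD), ball_in(b4,rmD), carry(b3,right)} \ {carry(b3,right)} = {ball_in(b2,rmD), ball_in(b4,rmD)}
  ∪ pre   = {ball_in(b2,rmD), ball_in(b4,rmD)} ∪ {ball_in(b3,rmD), free(right), robot_in(rmD)}
          = {ball_in(b2,rmD), ball_in(b3,rmD), ball_in(b4,rmD), free(right), robot_in(rmD)}

== RESULT ==
["ball_in(b2,rmD)", "ball_in(b3,rmD)", "ball_in(b4,rmD)", "free(right)", "robot_in(rmD)"]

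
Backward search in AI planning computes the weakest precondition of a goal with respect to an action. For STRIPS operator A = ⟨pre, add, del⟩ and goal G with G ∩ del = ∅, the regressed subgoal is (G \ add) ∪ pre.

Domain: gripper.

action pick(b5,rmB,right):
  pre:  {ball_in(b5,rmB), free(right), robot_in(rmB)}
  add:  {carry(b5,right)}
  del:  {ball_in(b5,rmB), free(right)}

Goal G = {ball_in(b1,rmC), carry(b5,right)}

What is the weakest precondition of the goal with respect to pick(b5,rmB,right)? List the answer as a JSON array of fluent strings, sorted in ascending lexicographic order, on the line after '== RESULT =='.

Regress:
  G ∩ del = {}  (empty — regression defined)
  G \ add = {ball_in(b1,rmC), carry(b5,right)} \ {carry(b5,right)} = {ball_in(b1,rmC)}
  ∪ pre   = {ball_in(b1,rmC)} ∪ {ball_in(b5,rmB), free(right), robot_in(rmB)}
          = {ball_in(b1,rmC), ball_in(b5,rmB), free(right), robot_in(rmB)}

== RESULT ==
["ball_in(b1,rmC)", "ball_in(b5,rmB)", "free(right)", "robot_in(rmB)"]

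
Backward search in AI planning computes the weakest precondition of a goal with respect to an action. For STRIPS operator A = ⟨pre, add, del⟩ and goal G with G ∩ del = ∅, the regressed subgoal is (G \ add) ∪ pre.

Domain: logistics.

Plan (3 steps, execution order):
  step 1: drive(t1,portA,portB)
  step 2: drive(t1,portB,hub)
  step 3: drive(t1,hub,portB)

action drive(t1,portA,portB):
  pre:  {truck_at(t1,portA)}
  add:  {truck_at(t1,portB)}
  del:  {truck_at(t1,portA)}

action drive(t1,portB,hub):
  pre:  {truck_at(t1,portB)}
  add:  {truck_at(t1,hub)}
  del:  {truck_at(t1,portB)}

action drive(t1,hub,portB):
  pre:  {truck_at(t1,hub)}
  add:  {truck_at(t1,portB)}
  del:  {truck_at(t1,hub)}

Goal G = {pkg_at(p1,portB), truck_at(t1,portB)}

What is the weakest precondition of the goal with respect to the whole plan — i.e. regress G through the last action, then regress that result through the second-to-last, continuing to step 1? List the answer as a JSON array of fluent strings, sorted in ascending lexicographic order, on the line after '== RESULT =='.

Regress step by step:
  through step 3 (drive(t1,hub,portB)): drop {truck_at(t1,portB)}, keep {pkg_at(p1,portB)}, require {truck_at(t1,hub)}
    → {pkg_at(p1,portB), truck_at(t1,hub)}
  through step 2 (drive(t1,portB,hub)): drop {truck_at(t1,hub)}, keep {pkg_at(p1,portB)}, require {truck_at(t1,portB)}
    → {pkg_at(p1,portB), truck_at(t1,portB)}
  through step 1 (drive(t1,portA,portB)): drop {truck_at(t1,portB)}, keep {pkg_at(p1,portB)}, require {truck_at(t1,portA)}
    → {pkg_at(p1,portB), truck_at(t1,portA)}

== RESULT ==
["pkg_at(p1,portB)", "truck_at(t1,portA)"]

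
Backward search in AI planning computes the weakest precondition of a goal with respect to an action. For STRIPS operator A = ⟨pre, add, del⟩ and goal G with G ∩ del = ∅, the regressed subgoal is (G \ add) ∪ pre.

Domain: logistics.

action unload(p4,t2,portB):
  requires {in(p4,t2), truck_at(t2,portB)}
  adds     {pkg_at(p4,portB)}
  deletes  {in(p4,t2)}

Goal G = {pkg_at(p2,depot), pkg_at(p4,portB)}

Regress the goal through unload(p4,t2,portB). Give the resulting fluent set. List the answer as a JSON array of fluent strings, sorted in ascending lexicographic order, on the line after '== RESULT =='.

Regress:
  G ∩ del = {}  (empty — regression defined)
  G \ add = {pkg_at(p2,depot), pkg_at(p4,portB)} \ {pkg_at(p4,portB)} = {pkg_at(p2,depot)}
  ∪ pre   = {pkg_at(p2,depot)} ∪ {in(p4,t2), truck_at(t2,portB)}
          = {in(p4,t2), pkg_at(p2,depot), truck_at(t2,portB)}

== RESULT ==
["in(p4,t2)", "pkg_at(p2,depot)", "truck_at(t2,portB)"]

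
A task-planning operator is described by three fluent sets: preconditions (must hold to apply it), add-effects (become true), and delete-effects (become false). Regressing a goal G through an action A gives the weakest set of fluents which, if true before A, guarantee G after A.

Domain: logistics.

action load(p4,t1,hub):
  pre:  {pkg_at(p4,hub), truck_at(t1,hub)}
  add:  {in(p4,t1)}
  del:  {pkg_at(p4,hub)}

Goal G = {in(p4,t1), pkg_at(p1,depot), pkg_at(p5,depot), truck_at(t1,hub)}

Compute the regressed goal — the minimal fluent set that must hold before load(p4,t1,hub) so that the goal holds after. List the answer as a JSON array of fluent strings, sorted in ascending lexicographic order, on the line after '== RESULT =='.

Compute (G \ add) ∪ pre:
  G ∩ del = {}  (empty — regression defined)
  G \ add = {in(p4,t1), pkg_at(p1,depot), pkg_at(p5,depot), truck_at(t1,hub)} \ {in(p4,t1)} = {pkg_at(p1,depot), pkg_at(p5,depot), truck_at(t1,hub)}
  ∪ pre   = {pkg_at(p1,depot), pkg_at(p5,depot), truck_at(t1,hub)} ∪ {pkg_at(p4,hub), truck_at(t1,hub)}
          = {pkg_at(p1,depot), pkg_at(p4,hub), pkg_at(p5,depot), truck_at(t1,hub)}

== RESULT ==
["pkg_at(p1,depot)", "pkg_at(p4,hub)", "pkg_at(p5,depot)", "truck_at(t1,hub)"]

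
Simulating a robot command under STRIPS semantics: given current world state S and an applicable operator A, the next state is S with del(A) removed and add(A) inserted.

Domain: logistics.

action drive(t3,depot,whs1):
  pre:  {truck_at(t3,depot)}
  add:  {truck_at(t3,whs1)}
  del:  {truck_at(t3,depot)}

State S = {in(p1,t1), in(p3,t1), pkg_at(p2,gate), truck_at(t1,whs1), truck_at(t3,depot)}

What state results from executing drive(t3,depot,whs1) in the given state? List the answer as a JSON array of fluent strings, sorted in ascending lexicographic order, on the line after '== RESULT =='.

Compute (S \ del) ∪ add:
  pre ⊆ S: {truck_at(t3,depot)} ⊆ S  — applicable
  S \ del = {in(p1,t1), in(p3,t1), pkg_at(p2,gate), truck_at(t1,whs1)}
  ∪ add   = {in(p1,t1), in(p3,t1), pkg_at(p2,gate), truck_at(t1,whs1), truck_at(t3,whs1)}

== RESULT ==
["in(p1,t1)", "in(p3,t1)", "pkg_at(p2,gate)", "truck_at(t1,whs1)", "truck_at(t3,whs1)"]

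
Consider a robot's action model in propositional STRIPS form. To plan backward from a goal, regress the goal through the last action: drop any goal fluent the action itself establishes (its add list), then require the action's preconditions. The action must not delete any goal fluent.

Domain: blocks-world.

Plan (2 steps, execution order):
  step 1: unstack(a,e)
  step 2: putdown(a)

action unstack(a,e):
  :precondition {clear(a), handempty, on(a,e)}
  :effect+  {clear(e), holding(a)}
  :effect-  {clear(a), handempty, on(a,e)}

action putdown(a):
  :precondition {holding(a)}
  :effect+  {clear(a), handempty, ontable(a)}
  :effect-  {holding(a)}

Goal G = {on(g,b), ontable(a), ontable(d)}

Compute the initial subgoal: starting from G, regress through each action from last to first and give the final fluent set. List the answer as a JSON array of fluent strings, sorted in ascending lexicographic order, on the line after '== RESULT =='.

Regress step by step:
  through step 2 (putdown(a)): drop {ontable(a)}, keep {on(g,b), ontable(d)}, require {holding(a)}
    → {holding(a), on(g,b), ontable(d)}
  through step 1 (unstack(a,e)): drop {holding(a)}, keep {on(g,b), ontable(d)}, require {clear(a), handempty, on(a,e)}
    → {clear(a), handempty, on(a,e), on(g,b), ontable(d)}

== RESULT ==
["clear(a)", "handempty", "on(a,e)", "on(g,b)", "ontable(d)"]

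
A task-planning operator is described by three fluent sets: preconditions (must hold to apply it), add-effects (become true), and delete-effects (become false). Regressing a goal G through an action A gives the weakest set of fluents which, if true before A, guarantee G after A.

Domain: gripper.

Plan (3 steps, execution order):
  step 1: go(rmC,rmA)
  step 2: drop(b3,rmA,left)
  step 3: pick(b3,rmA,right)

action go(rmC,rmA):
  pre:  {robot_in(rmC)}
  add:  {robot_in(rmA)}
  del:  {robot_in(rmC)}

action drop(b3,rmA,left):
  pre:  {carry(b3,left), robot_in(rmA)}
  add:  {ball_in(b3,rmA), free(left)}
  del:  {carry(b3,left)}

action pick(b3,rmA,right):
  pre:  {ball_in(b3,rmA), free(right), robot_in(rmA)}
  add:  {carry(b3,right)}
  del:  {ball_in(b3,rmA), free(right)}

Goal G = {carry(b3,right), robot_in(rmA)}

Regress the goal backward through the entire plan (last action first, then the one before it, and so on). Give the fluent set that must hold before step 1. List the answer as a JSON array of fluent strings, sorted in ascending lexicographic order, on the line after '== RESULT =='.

Work backward from the goal:
  through step 3 (pick(b3,rmA,right)): drop {carry(b3,right)}, keep {robot_in(rmA)}, require {ball_in(b3,rmA), free(right), robot_in(rmA)}
    → {ball_in(b3,rmA), free(right), robot_in(rmA)}
  through step 2 (drop(b3,rmA,left)): drop {ball_in(b3,rmA)}, keep {free(right), robot_in(rmA)}, require {carry(b3,left), robot_in(rmA)}
    → {carry(b3,left), free(right), robot_in(rmA)}
  through step 1 (go(rmC,rmA)): drop {robot_in(rmA)}, keep {carry(b3,left), free(right)}, require {robot_in(rmC)}
    → {carry(b3,left), free(right), robot_in(rmC)}

== RESULT ==
["carry(b3,left)", "free(right)", "robot_in(rmC)"]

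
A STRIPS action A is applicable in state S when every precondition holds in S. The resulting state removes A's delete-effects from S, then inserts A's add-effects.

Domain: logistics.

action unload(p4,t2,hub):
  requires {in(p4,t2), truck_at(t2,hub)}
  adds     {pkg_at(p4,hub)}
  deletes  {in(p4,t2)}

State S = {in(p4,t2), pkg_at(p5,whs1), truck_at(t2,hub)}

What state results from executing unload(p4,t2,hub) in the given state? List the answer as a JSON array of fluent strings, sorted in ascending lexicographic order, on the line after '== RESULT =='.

Compute (S \ del) ∪ add:
  pre ⊆ S: {in(p4,t2), truck_at(t2,hub)} ⊆ S  — applicable
  S \ del = {pkg_at(p5,whs1), truck_at(t2,hub)}
  ∪ add   = {pkg_at(p4,hub), pkg_at(p5,whs1), truck_at(t2,hub)}

== RESULT ==
["pkg_at(p4,hub)", "pkg_at(p5,whs1)", "truck_at(t2,hub)"]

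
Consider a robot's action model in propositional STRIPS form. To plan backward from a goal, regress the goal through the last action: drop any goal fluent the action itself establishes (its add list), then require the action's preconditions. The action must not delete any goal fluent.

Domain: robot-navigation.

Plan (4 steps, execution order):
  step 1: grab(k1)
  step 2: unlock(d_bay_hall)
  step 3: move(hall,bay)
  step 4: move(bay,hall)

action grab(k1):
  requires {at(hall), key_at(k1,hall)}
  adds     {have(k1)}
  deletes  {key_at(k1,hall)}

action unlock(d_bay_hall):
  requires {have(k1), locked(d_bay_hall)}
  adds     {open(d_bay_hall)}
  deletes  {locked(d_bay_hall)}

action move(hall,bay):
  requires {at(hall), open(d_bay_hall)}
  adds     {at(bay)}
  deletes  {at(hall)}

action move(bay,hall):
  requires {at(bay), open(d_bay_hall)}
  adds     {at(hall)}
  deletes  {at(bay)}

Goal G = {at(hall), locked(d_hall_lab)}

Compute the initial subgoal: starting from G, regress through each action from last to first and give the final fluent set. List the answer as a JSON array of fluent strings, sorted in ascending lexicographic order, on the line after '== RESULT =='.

Regress step by step:
  through step 4 (move(bay,hall)): drop {at(hall)}, keep {locked(d_hall_lab)}, require {at(bay), open(d_bay_hall)}
    → {at(bay), locked(d_hall_lab), open(d_bay_hall)}
  through step 3 (move(hall,bay)): drop {at(bay)}, keep {locked(d_hall_lab), open(d_bay_hall)}, require {at(hall), open(d_bay_hall)}
    → {at(hall), locked(d_hall_lab), open(d_bay_hall)}
  through step 2 (unlock(d_bay_hall)): drop {open(d_bay_hall)}, keep {at(hall), locked(d_hall_lab)}, require {have(k1), locked(d_bay_hall)}
    → {at(hall), have(k1), locked(d_bay_hall), locked(d_hall_lab)}
  through step 1 (grab(k1)): drop {have(k1)}, keep {at(hall), locked(d_bay_hall), locked(d_hall_lab)}, require {at(hall), key_at(k1,hall)}
    → {at(hall), key_at(k1,hall), locked(d_bay_hall), locked(d_hall_lab)}

== RESULT ==
["at(hall)", "key_at(k1,hall)", "locked(d_bay_hall)", "locked(d_hall_lab)"]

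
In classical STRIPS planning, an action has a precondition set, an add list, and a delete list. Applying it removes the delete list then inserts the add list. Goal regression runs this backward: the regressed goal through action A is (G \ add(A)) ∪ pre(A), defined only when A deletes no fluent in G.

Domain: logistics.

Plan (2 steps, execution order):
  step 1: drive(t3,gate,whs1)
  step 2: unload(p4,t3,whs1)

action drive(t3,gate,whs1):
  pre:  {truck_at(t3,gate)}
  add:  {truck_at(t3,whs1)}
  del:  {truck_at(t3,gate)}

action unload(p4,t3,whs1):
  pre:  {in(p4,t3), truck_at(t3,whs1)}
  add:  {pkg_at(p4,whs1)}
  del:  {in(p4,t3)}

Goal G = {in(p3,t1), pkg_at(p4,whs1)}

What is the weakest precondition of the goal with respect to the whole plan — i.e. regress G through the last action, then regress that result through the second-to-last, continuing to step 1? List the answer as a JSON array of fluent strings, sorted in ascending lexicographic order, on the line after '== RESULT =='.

Work backward from the goal:
  through step 2 (unload(p4,t3,whs1)): drop {pkg_at(p4,whs1)}, keep {in(p3,t1)}, require {in(p4,t3), truck_at(t3,whs1)}
    → {in(p3,t1), in(p4,t3), truck_at(t3,whs1)}
  through step 1 (drive(t3,gate,whs1)): drop {truck_at(t3,whs1)}, keep {in(p3,t1), in(p4,t3)}, require {truck_at(t3,gate)}
    → {in(p3,t1), in(p4,t3), truck_at(t3,gate)}

== RESULT ==
["in(p3,t1)", "in(p4,t3)", "truck_at(t3,gate)"]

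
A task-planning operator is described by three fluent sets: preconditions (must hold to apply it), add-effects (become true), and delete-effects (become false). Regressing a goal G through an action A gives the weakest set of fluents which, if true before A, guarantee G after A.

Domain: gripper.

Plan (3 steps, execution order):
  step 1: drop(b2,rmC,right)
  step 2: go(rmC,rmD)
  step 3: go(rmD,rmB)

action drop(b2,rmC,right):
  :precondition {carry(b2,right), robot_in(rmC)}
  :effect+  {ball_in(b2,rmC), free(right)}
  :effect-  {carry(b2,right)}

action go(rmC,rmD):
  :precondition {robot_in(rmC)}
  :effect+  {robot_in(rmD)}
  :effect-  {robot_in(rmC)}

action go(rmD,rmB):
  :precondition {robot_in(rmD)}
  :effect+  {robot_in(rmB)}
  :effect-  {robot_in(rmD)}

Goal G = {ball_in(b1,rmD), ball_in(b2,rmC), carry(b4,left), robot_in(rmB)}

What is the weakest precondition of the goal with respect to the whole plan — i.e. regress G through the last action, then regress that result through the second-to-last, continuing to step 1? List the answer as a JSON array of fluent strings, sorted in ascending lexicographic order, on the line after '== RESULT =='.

Regress step by step:
  through step 3 (go(rmD,rmB)): drop {robot_in(rmB)}, keep {ball_in(b1,rmD), ball_in(b2,rmC), carry(b4,left)}, require {robot_in(rmD)}
    → {ball_in(b1,rmD), ball_in(b2,rmC), carry(b4,left), robot_in(rmD)}
  through step 2 (go(rmC,rmD)): drop {robot_in(rmD)}, keep {ball_in(b1,rmD), ball_in(b2,rmC), carry(b4,left)}, require {robot_in(rmC)}
    → {ball_in(b1,rmD), ball_in(b2,rmC), carry(b4,left), robot_in(rmC)}
  through step 1 (drop(b2,rmC,right)): drop {ball_in(b2,rmC)}, keep {ball_in(b1,rmD), carry(b4,left), robot_in(rmC)}, require {carry(b2,right), robot_in(rmC)}
    → {ball_in(b1,rmD), carry(b2,right), carry(b4,left), robot_in(rmC)}

== RESULT ==
["ball_in(b1,rmD)", "carry(b2,right)", "carry(b4,left)", "robot_in(rmC)"]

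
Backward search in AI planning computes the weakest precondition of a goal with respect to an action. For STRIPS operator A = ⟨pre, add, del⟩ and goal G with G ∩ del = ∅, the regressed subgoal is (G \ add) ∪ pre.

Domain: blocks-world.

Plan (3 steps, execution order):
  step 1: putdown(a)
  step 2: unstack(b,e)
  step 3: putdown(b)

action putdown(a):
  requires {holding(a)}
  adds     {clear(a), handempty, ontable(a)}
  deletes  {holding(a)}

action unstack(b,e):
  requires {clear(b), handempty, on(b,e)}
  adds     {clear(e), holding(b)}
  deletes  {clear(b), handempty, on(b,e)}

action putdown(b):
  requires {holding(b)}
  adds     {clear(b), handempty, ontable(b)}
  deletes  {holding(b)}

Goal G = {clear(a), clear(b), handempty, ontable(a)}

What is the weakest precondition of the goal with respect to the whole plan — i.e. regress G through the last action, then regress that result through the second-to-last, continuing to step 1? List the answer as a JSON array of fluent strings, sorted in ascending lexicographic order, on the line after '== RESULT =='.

Regress step by step:
  through step 3 (putdown(b)): drop {clear(b), handempty}, keep {clear(a), ontable(a)}, require {holding(b)}
    → {clear(a), holding(b), ontable(a)}
  through step 2 (unstack(b,e)): drop {holding(b)}, keep {clear(a), ontable(a)}, require {clear(b), handempty, on(b,e)}
    → {clear(a), clear(b), handempty, on(b,e), ontable(a)}
  through step 1 (putdown(a)): drop {clear(a), handempty, ontable(a)}, keep {clear(b), on(b,e)}, require {holding(a)}
    → {clear(b), holding(a), on(b,e)}

== RESULT ==
["clear(b)", "holding(a)", "on(b,e)"]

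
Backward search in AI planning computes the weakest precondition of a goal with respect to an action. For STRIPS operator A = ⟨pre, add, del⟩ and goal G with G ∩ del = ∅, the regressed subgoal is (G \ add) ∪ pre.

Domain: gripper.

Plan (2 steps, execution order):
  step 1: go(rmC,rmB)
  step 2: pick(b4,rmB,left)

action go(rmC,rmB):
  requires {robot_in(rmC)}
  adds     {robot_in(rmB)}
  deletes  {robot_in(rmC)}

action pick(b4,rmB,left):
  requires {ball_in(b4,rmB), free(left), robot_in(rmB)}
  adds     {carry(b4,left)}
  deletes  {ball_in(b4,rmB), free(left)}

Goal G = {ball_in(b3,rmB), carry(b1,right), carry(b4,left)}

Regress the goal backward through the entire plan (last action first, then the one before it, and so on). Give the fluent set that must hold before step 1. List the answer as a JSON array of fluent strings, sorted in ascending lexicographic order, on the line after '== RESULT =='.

Work backward from the goal:
  through step 2 (pick(b4,rmB,left)): drop {carry(b4,left)}, keep {ball_in(b3,rmB), carry(b1,right)}, require {ball_in(b4,rmB), free(left), robot_in(rmB)}
    → {ball_in(b3,rmB), ball_in(b4,rmB), carry(b1,right), free(left), robot_in(rmB)}
  through step 1 (go(rmC,rmB)): drop {robot_in(rmB)}, keep {ball_in(b3,rmB), ball_in(b4,rmB), carry(b1,right), free(left)}, require {robot_in(rmC)}
    → {ball_in(b3,rmB), ball_in(b4,rmB), carry(b1,right), free(left), robot_in(rmC)}

== RESULT ==
["ball_in(b3,rmB)", "ball_in(b4,rmB)", "carry(b1,right)", "free(left)", "robot_in(rmC)"]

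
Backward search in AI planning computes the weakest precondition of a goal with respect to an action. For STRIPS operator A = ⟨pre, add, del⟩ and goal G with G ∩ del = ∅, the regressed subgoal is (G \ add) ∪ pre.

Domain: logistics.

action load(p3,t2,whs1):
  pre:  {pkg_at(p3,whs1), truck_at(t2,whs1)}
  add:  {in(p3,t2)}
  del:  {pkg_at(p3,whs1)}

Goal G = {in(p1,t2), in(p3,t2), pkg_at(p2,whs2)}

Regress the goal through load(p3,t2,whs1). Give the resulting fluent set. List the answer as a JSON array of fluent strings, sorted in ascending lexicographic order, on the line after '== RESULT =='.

Compute (G \ add) ∪ pre:
  G ∩ del = {}  (empty — regression defined)
  G \ add = {in(p1,t2), in(p3,t2), pkg_at(p2,whs2)} \ {in(p3,t2)} = {in(p1,t2), pkg_at(p2,whs2)}
  ∪ pre   = {in(p1,t2), pkg_at(p2,whs2)} ∪ {pkg_at(p3,whs1), truck_at(t2,whs1)}
          = {in(p1,t2), pkg_at(p2,whs2), pkg_at(p3,whs1), truck_at(t2,whs1)}

== RESULT ==
["in(p1,t2)", "pkg_at(p2,whs2)", "pkg_at(p3,whs1)", "truck_at(t2,whs1)"]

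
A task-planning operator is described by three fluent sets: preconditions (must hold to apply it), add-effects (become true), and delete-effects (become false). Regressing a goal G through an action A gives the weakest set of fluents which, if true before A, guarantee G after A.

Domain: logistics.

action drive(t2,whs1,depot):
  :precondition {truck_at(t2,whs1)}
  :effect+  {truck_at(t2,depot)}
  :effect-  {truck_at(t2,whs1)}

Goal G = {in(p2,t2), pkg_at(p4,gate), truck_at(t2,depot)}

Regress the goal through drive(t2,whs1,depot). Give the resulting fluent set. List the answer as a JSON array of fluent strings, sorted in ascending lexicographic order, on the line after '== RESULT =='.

Compute (G \ add) ∪ pre:
  G ∩ del = {}  (empty — regression defined)
  G \ add = {in(p2,t2), pkg_at(p4,gate), truck_at(t2,depot)} \ {truck_at(t2,depot)} = {in(p2,t2), pkg_at(p4,gate)}
  ∪ pre   = {in(p2,t2), pkg_at(p4,gate)} ∪ {truck_at(t2,whs1)}
          = {in(p2,t2), pkg_at(p4,gate), truck_at(t2,whs1)}

== RESULT ==
["in(p2,t2)", "pkg_at(p4,gate)", "truck_at(t2,whs1)"]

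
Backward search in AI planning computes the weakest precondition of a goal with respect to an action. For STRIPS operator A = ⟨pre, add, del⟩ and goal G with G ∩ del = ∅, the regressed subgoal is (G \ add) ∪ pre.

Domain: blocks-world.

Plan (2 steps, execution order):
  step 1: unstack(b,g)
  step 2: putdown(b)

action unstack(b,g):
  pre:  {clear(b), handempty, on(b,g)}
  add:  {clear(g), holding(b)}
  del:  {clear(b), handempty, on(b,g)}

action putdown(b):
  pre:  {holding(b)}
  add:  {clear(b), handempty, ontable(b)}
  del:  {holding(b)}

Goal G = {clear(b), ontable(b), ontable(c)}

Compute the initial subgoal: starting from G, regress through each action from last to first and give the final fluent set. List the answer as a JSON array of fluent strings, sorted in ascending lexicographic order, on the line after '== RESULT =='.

Regress step by step:
  through step 2 (putdown(b)): drop {clear(b), ontable(b)}, keep {ontable(c)}, require {holding(b)}
    → {holding(b), ontable(c)}
  through step 1 (unstack(b,g)): drop {holding(b)}, keep {ontable(c)}, require {clear(b), handempty, on(b,g)}
    → {clear(b), handempty, on(b,g), ontable(c)}

== RESULT ==
["clear(b)", "handempty", "on(b,g)", "ontable(c)"]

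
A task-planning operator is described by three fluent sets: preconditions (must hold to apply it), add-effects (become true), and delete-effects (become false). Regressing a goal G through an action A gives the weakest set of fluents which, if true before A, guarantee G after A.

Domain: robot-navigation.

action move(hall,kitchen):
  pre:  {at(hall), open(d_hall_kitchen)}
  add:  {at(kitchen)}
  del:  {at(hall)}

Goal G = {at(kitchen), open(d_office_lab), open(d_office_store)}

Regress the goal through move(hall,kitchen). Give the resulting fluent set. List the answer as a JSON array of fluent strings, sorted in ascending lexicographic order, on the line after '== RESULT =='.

Regress:
  G ∩ del = {}  (empty — regression defined)
  G \ add = {at(kitchen), open(d_office_lab), open(d_office_store)} \ {at(kitchen)} = {open(d_office_lab), open(d_office_store)}
  ∪ pre   = {open(d_office_lab), open(d_office_store)} ∪ {at(hall), open(d_hall_kitchen)}
          = {at(hall), open(d_hall_kitchen), open(d_office_lab), open(d_office_store)}

== RESULT ==
["at(hall)", "open(d_hall_kitchen)", "open(d_office_lab)", "open(d_office_store)"]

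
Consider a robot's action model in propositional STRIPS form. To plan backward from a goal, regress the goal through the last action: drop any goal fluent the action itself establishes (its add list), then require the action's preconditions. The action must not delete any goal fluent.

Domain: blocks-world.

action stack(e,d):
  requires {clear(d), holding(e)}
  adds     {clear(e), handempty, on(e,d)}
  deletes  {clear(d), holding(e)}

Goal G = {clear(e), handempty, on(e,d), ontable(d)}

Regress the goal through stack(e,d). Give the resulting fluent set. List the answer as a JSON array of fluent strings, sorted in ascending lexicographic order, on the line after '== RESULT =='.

Compute (G \ add) ∪ pre:
  G ∩ del = {}  (empty — regression defined)
  G \ add = {clear(e), handempty, on(e,d), ontable(d)} \ {clear(e), handempty, on(e,d)} = {ontable(d)}
  ∪ pre   = {ontable(d)} ∪ {clear(d), holding(e)}
          = {clear(d), holding(e), ontable(d)}

== RESULT ==
["clear(d)", "holding(e)", "ontable(d)"]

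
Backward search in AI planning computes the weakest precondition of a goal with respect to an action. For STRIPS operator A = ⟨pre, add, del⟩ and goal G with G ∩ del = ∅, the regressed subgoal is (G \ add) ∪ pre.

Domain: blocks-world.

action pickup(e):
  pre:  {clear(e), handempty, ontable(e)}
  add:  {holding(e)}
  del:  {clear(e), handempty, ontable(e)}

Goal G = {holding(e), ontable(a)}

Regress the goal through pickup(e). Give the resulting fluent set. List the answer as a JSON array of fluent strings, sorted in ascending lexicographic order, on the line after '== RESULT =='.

Compute (G \ add) ∪ pre:
  G ∩ del = {}  (empty — regression defined)
  G \ add = {holding(e), ontable(a)} \ {holding(e)} = {ontable(a)}
  ∪ pre   = {ontable(a)} ∪ {clear(e), handempty, ontable(e)}
          = {clear(e), handempty, ontable(a), ontable(e)}

== RESULT ==
["clear(e)", "handempty", "ontable(a)", "ontable(e)"]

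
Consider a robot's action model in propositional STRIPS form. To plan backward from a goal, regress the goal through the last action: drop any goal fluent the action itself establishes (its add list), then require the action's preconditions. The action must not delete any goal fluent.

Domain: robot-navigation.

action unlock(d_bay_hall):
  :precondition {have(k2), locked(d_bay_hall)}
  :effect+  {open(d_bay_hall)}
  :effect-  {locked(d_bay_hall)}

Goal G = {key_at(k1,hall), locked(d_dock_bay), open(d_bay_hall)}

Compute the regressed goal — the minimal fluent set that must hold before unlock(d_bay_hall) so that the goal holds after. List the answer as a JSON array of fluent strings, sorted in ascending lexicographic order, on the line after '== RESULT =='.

Compute (G \ add) ∪ pre:
  G ∩ del = {}  (empty — regression defined)
  G \ add = {key_at(k1,hall), locked(d_dock_bay), open(d_bay_hall)} \ {open(d_bay_hall)} = {key_at(k1,hall), locked(d_dock_bay)}
  ∪ pre   = {key_at(k1,hall), locked(d_dock_bay)} ∪ {have(k2), locked(d_bay_hall)}
          = {have(k2), key_at(k1,hall), locked(d_bay_hall), locked(d_dock_bay)}

== RESULT ==
["have(k2)", "key_at(k1,hall)", "locked(d_bay_hall)", "locked(d_dock_bay)"]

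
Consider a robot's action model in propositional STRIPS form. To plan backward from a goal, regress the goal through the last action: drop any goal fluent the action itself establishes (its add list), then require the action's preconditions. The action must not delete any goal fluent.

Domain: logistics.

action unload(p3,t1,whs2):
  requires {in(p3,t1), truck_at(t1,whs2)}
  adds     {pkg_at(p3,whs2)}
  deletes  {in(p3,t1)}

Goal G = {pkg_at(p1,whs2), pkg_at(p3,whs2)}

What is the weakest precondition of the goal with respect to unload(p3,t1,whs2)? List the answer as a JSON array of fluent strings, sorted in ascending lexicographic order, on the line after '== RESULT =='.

Compute (G \ add) ∪ pre:
  G ∩ del = {}  (empty — regression defined)
  G \ add = {pkg_at(p1,whs2), pkg_at(p3,whs2)} \ {pkg_at(p3,whs2)} = {pkg_at(p1,whs2)}
  ∪ pre   = {pkg_at(p1,whs2)} ∪ {in(p3,t1), truck_at(t1,whs2)}
          = {in(p3,t1), pkg_at(p1,whs2), truck_at(t1,whs2)}

== RESULT ==
["in(p3,t1)", "pkg_at(p1,whs2)", "truck_at(t1,whs2)"]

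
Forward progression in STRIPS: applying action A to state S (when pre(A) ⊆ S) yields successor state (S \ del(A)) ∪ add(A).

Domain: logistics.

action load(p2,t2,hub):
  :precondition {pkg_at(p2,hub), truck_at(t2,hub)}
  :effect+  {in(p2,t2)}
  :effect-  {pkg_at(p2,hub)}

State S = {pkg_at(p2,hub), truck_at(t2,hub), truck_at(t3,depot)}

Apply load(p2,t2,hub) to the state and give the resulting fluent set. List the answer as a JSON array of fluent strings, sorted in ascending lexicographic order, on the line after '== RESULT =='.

Compute (S \ del) ∪ add:
  pre ⊆ S: {pkg_at(p2,hub), truck_at(t2,hub)} ⊆ S  — applicable
  S \ del = {truck_at(t2,hub), truck_at(t3,depot)}
  ∪ add   = {in(p2,t2), truck_at(t2,hub), truck_at(t3,depot)}

== RESULT ==
["in(p2,t2)", "truck_at(t2,hub)", "truck_at(t3,depot)"]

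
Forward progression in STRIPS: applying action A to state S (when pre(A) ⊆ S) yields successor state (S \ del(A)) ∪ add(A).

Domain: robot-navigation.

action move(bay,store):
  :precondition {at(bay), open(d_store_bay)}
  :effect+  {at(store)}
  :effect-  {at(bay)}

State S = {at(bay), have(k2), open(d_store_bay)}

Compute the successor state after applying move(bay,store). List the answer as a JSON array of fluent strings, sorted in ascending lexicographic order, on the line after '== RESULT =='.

Compute (S \ del) ∪ add:
  pre ⊆ S: {at(bay), open(d_store_bay)} ⊆ S  — applicable
  S \ del = {have(k2), open(d_store_bay)}
  ∪ add   = {at(store), have(k2), open(d_store_bay)}

== RESULT ==
["at(store)", "have(k2)", "open(d_store_bay)"]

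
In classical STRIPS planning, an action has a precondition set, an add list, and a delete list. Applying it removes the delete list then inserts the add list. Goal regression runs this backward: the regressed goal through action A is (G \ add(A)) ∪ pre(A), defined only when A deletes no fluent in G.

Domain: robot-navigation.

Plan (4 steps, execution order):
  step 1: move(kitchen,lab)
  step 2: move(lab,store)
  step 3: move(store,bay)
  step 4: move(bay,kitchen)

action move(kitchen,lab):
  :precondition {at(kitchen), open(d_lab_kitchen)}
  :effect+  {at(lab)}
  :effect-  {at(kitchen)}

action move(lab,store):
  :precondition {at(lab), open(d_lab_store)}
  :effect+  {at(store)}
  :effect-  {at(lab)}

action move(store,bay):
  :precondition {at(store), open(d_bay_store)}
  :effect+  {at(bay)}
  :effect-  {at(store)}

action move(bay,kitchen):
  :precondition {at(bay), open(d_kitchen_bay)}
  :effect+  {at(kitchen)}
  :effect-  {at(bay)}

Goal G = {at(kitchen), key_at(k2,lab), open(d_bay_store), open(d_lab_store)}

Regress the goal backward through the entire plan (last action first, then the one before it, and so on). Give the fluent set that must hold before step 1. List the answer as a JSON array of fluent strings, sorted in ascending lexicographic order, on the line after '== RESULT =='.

Work backward from the goal:
  through step 4 (move(bay,kitchen)): drop {at(kitchen)}, keep {key_at(k2,lab), open(d_bay_store), open(d_lab_store)}, require {at(bay), open(d_kitchen_bay)}
    → {at(bay), key_at(k2,lab), open(d_bay_store), open(d_kitchen_bay), open(d_lab_store)}
  through step 3 (move(store,bay)): drop {at(bay)}, keep {key_at(k2,lab), open(d_bay_store), open(d_kitchen_bay), open(d_lab_store)}, require {at(store), open(d_bay_store)}
    → {at(store), key_at(k2,lab), open(d_bay_store), open(d_kitchen_bay), open(d_lab_store)}
  through step 2 (move(lab,store)): drop {at(store)}, keep {key_at(k2,lab), open(d_bay_store), open(d_kitchen_bay), open(d_lab_store)}, require {at(lab), open(d_lab_store)}
    → {at(lab), key_at(k2,lab), open(d_bay_store), open(d_kitchen_bay), open(d_lab_store)}
  through step 1 (move(kitchen,lab)): drop {at(lab)}, keep {key_at(k2,lab), open(d_bay_store), open(d_kitchen_bay), open(d_lab_store)}, require {at(kitchen), open(d_lab_kitchen)}
    → {at(kitchen), key_at(k2,lab), open(d_bay_store), open(d_kitchen_bay), open(d_lab_kitchen), open(d_lab_store)}

== RESULT ==
["at(kitchen)", "key_at(k2,lab)", "open(d_bay_store)", "open(d_kitchen_bay)", "open(d_lab_kitchen)", "open(d_lab_store)"]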